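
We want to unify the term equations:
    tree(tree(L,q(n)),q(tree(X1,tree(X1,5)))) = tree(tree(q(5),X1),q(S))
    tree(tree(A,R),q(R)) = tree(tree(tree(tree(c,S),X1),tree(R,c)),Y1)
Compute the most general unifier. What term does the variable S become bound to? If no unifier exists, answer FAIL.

FAIL

Decompose tree/2: tree(L,q(n)) = tree(q(5),X1),  q(tree(X1,tree(X1,5))) = q(S).
Decompose tree/2: L = q(5),  q(n) = X1.
Bind L := q(5); no other remaining equation mentions L.
Bind X1 := q(n); substituting into the remaining equations gives: q(tree(q(n),tree(q(n),5))) = q(S),  tree(tree(A,R),q(R)) = tree(tree(tree(tree(c,S),q(n)),tree(R,c)),Y1).
Decompose q/1: tree(q(n),tree(q(n),5)) = S.
Bind S := tree(q(n),tree(q(n),5)); substituting into the remaining equation gives: tree(tree(A,R),q(R)) = tree(tree(tree(tree(c,tree(q(n),tree(q(n),5))),q(n)),tree(R,c)),Y1).
Decompose tree/2: tree(A,R) = tree(tree(tree(c,tree(q(n),tree(q(n),5))),q(n)),tree(R,c)),  q(R) = Y1.
Decompose tree/2: A = tree(tree(c,tree(q(n),tree(q(n),5))),q(n)),  R = tree(R,c).
Bind A := tree(tree(c,tree(q(n),tree(q(n),5))),q(n)); no other remaining equation mentions A.
Occurs check fails: R occurs in tree(R,c); the equation R = tree(R,c) has no finite solution.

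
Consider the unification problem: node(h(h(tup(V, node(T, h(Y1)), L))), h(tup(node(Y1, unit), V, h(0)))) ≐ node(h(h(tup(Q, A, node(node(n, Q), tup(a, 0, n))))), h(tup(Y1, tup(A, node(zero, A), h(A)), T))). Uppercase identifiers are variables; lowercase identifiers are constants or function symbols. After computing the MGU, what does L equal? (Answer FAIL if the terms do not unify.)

FAIL

Decompose node/2: h(h(tup(V, node(T, h(Y1)), L))) ≐ h(h(tup(Q, A, node(node(n, Q), tup(a, 0, n))))),  h(tup(node(Y1, unit), V, h(0))) ≐ h(tup(Y1, tup(A, node(zero, A), h(A)), T)).
Decompose h/1: h(tup(V, node(T, h(Y1)), L)) ≐ h(tup(Q, A, node(node(n, Q), tup(a, 0, n)))).
Decompose h/1: tup(V, node(T, h(Y1)), L) ≐ tup(Q, A, node(node(n, Q), tup(a, 0, n))).
Decompose tup/3: V ≐ Q,  node(T, h(Y1)) ≐ A,  L ≐ node(node(n, Q), tup(a, 0, n)).
Bind V := Q; substituting into the one remaining equation that mentions V gives: h(tup(node(Y1, unit), Q, h(0))) ≐ h(tup(Y1, tup(A, node(zero, A), h(A)), T)).
Bind A := node(T, h(Y1)); substituting into the one remaining equation that mentions A gives: h(tup(node(Y1, unit), Q, h(0))) ≐ h(tup(Y1, tup(node(T, h(Y1)), node(zero, node(T, h(Y1))), h(node(T, h(Y1)))), T)).
Bind L := node(node(n, Q), tup(a, 0, n)); no other remaining equation mentions L.
Decompose h/1: tup(node(Y1, unit), Q, h(0)) ≐ tup(Y1, tup(node(T, h(Y1)), node(zero, node(T, h(Y1))), h(node(T, h(Y1)))), T).
Decompose tup/3: node(Y1, unit) ≐ Y1,  Q ≐ tup(node(T, h(Y1)), node(zero, node(T, h(Y1))), h(node(T, h(Y1)))),  h(0) ≐ T.
Occurs check fails: Y1 occurs in node(Y1, unit); the equation Y1 ≐ node(Y1, unit) has no finite solution.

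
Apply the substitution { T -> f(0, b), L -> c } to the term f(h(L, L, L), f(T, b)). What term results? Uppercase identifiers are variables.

Replace each occurrence of T with f(0, b).
Replace each occurrence of L with c.
Result: f(h(c, c, c), f(f(0, b), b)).

f(h(c, c, c), f(f(0, b), b))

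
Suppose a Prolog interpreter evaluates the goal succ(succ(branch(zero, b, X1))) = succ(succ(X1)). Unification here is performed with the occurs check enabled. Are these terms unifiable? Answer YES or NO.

NO

Decompose succ/1: succ(branch(zero, b, X1)) = succ(X1).
Decompose succ/1: branch(zero, b, X1) = X1.
Occurs check fails: X1 occurs in branch(zero, b, X1); the equation X1 = branch(zero, b, X1) has no finite solution.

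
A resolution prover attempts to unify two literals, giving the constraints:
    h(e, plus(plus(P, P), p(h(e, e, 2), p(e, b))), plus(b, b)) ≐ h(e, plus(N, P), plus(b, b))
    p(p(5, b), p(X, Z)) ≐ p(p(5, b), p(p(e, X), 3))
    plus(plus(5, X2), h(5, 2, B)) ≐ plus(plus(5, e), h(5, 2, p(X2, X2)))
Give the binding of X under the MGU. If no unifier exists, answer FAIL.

FAIL

Decompose h/3: e ≐ e,  plus(plus(P, P), p(h(e, e, 2), p(e, b))) ≐ plus(N, P),  plus(b, b) ≐ plus(b, b).
Delete trivial equation e ≐ e.
Decompose plus/2: plus(P, P) ≐ N,  p(h(e, e, 2), p(e, b)) ≐ P.
Bind N := plus(P, P); no other remaining equation mentions N.
Bind P := p(h(e, e, 2), p(e, b)); no other remaining equation mentions P. Substituting into the earlier binding gives N := plus(p(h(e, e, 2), p(e, b)), p(h(e, e, 2), p(e, b))).
Delete trivial equation plus(b, b) ≐ plus(b, b).
Decompose p/2: p(5, b) ≐ p(5, b),  p(X, Z) ≐ p(p(e, X), 3).
Delete trivial equation p(5, b) ≐ p(5, b).
Decompose p/2: X ≐ p(e, X),  Z ≐ 3.
Occurs check fails: X occurs in p(e, X); the equation X ≐ p(e, X) has no finite solution.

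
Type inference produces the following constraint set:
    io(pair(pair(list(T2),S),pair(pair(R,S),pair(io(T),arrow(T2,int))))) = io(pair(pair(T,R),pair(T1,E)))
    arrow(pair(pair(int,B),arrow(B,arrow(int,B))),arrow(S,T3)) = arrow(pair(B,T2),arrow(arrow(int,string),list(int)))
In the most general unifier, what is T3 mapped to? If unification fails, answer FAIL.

Decompose io/1: pair(pair(list(T2),S),pair(pair(R,S),pair(io(T),arrow(T2,int)))) = pair(pair(T,R),pair(T1,E)).
Decompose pair/2: pair(list(T2),S) = pair(T,R),  pair(pair(R,S),pair(io(T),arrow(T2,int))) = pair(T1,E).
Decompose pair/2: list(T2) = T,  S = R.
Bind T := list(T2); substituting into the one remaining equation that mentions T gives: pair(pair(R,S),pair(io(list(T2)),arrow(T2,int))) = pair(T1,E).
Bind S := R; substituting into the remaining equations gives: pair(pair(R,R),pair(io(list(T2)),arrow(T2,int))) = pair(T1,E),  arrow(pair(pair(int,B),arrow(B,arrow(int,B))),arrow(R,T3)) = arrow(pair(B,T2),arrow(arrow(int,string),list(int))).
Decompose pair/2: pair(R,R) = T1,  pair(io(list(T2)),arrow(T2,int)) = E.
Bind T1 := pair(R,R); no other remaining equation mentions T1.
Bind E := pair(io(list(T2)),arrow(T2,int)); no other remaining equation mentions E.
Decompose arrow/2: pair(pair(int,B),arrow(B,arrow(int,B))) = pair(B,T2),  arrow(R,T3) = arrow(arrow(int,string),list(int)).
Decompose pair/2: pair(int,B) = B,  arrow(B,arrow(int,B)) = T2.
Occurs check fails: B occurs in pair(int,B); the equation B = pair(int,B) has no finite solution.

FAIL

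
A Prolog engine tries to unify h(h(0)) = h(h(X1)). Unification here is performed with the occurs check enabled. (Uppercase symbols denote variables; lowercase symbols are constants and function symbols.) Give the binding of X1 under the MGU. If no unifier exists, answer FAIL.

Decompose h/1: h(0) = h(X1).
Decompose h/1: 0 = X1.
Bind X1 := 0.
MGU = { X1 = 0 }, so X1 = 0.

0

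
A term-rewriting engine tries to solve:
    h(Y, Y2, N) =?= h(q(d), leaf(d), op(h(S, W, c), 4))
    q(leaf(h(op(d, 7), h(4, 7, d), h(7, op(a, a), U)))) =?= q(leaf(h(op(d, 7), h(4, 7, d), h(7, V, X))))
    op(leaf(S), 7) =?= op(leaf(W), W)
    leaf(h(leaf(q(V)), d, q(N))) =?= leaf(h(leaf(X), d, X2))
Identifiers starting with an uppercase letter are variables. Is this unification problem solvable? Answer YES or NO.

YES

Decompose h/3: Y =?= q(d),  Y2 =?= leaf(d),  N =?= op(h(S, W, c), 4).
Bind Y := q(d); no other remaining equation mentions Y.
Bind Y2 := leaf(d); no other remaining equation mentions Y2.
Bind N := op(h(S, W, c), 4); substituting into the one remaining equation that mentions N gives: leaf(h(leaf(q(V)), d, q(op(h(S, W, c), 4)))) =?= leaf(h(leaf(X), d, X2)).
Decompose q/1: leaf(h(op(d, 7), h(4, 7, d), h(7, op(a, a), U))) =?= leaf(h(op(d, 7), h(4, 7, d), h(7, V, X))).
Decompose leaf/1: h(op(d, 7), h(4, 7, d), h(7, op(a, a), U)) =?= h(op(d, 7), h(4, 7, d), h(7, V, X)).
Decompose h/3: op(d, 7) =?= op(d, 7),  h(4, 7, d) =?= h(4, 7, d),  h(7, op(a, a), U) =?= h(7, V, X).
Delete trivial equation op(d, 7) =?= op(d, 7).
Delete trivial equation h(4, 7, d) =?= h(4, 7, d).
Decompose h/3: 7 =?= 7,  op(a, a) =?= V,  U =?= X.
Delete trivial equation 7 =?= 7.
Bind V := op(a, a); substituting into the one remaining equation that mentions V gives: leaf(h(leaf(q(op(a, a))), d, q(op(h(S, W, c), 4)))) =?= leaf(h(leaf(X), d, X2)).
Bind U := X; no other remaining equation mentions U.
Decompose op/2: leaf(S) =?= leaf(W),  7 =?= W.
Decompose leaf/1: S =?= W.
Bind S := W; substituting into the one remaining equation that mentions S gives: leaf(h(leaf(q(op(a, a))), d, q(op(h(W, W, c), 4)))) =?= leaf(h(leaf(X), d, X2)). Substituting into the earlier binding gives N := op(h(W, W, c), 4).
Bind W := 7; substituting into the remaining equation gives: leaf(h(leaf(q(op(a, a))), d, q(op(h(7, 7, c), 4)))) =?= leaf(h(leaf(X), d, X2)). Substituting into the earlier bindings gives N := op(h(7, 7, c), 4), S := 7.
Decompose leaf/1: h(leaf(q(op(a, a))), d, q(op(h(7, 7, c), 4))) =?= h(leaf(X), d, X2).
Decompose h/3: leaf(q(op(a, a))) =?= leaf(X),  d =?= d,  q(op(h(7, 7, c), 4)) =?= X2.
Decompose leaf/1: q(op(a, a)) =?= X.
Bind X := q(op(a, a)); no other remaining equation mentions X. Substituting into the earlier binding gives U := q(op(a, a)).
Delete trivial equation d =?= d.
Bind X2 := q(op(h(7, 7, c), 4)).
No equations remain and no clash or occurs-check failure arose, so a unifier exists.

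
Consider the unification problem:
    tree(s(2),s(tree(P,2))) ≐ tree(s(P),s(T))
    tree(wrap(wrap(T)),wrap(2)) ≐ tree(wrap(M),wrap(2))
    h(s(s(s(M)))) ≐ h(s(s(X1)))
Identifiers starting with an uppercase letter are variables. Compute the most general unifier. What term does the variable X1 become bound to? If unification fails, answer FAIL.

s(wrap(tree(2,2)))

Decompose tree/2: s(2) ≐ s(P),  s(tree(P,2)) ≐ s(T).
Decompose s/1: 2 ≐ P.
Bind P := 2; substituting into the one remaining equation that mentions P gives: s(tree(2,2)) ≐ s(T).
Decompose s/1: tree(2,2) ≐ T.
Bind T := tree(2,2); substituting into the one remaining equation that mentions T gives: tree(wrap(wrap(tree(2,2))),wrap(2)) ≐ tree(wrap(M),wrap(2)).
Decompose tree/2: wrap(wrap(tree(2,2))) ≐ wrap(M),  wrap(2) ≐ wrap(2).
Decompose wrap/1: wrap(tree(2,2)) ≐ M.
Bind M := wrap(tree(2,2)); substituting into the one remaining equation that mentions M gives: h(s(s(s(wrap(tree(2,2)))))) ≐ h(s(s(X1))).
Delete trivial equation wrap(2) ≐ wrap(2).
Decompose h/1: s(s(s(wrap(tree(2,2))))) ≐ s(s(X1)).
Decompose s/1: s(s(wrap(tree(2,2)))) ≐ s(X1).
Decompose s/1: s(wrap(tree(2,2))) ≐ X1.
Bind X1 := s(wrap(tree(2,2))).
MGU = { P := 2, T := tree(2,2), M := wrap(tree(2,2)), X1 := s(wrap(tree(2,2))) }, so X1 := s(wrap(tree(2,2))).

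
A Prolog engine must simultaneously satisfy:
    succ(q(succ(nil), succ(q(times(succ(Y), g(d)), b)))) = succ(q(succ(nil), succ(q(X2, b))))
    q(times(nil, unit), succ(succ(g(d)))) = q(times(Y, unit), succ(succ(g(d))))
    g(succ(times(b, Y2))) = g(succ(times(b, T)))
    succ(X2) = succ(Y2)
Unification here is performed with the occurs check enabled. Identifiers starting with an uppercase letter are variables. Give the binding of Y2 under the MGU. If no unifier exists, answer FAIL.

times(succ(nil), g(d))

Decompose succ/1: q(succ(nil), succ(q(times(succ(Y), g(d)), b))) = q(succ(nil), succ(q(X2, b))).
Decompose q/2: succ(nil) = succ(nil),  succ(q(times(succ(Y), g(d)), b)) = succ(q(X2, b)).
Delete trivial equation succ(nil) = succ(nil).
Decompose succ/1: q(times(succ(Y), g(d)), b) = q(X2, b).
Decompose q/2: times(succ(Y), g(d)) = X2,  b = b.
Bind X2 := times(succ(Y), g(d)); substituting into the one remaining equation that mentions X2 gives: succ(times(succ(Y), g(d))) = succ(Y2).
Delete trivial equation b = b.
Decompose q/2: times(nil, unit) = times(Y, unit),  succ(succ(g(d))) = succ(succ(g(d))).
Decompose times/2: nil = Y,  unit = unit.
Bind Y := nil; substituting into the one remaining equation that mentions Y gives: succ(times(succ(nil), g(d))) = succ(Y2). Substituting into the earlier binding gives X2 := times(succ(nil), g(d)).
Delete trivial equation unit = unit.
Delete trivial equation succ(succ(g(d))) = succ(succ(g(d))).
Decompose g/1: succ(times(b, Y2)) = succ(times(b, T)).
Decompose succ/1: times(b, Y2) = times(b, T).
Decompose times/2: b = b,  Y2 = T.
Delete trivial equation b = b.
Bind Y2 := T; substituting into the remaining equation gives: succ(times(succ(nil), g(d))) = succ(T).
Decompose succ/1: times(succ(nil), g(d)) = T.
Bind T := times(succ(nil), g(d)). Substituting into the earlier binding gives Y2 := times(succ(nil), g(d)).
MGU = { X2 = times(succ(nil), g(d)), Y = nil, Y2 = times(succ(nil), g(d)), T = times(succ(nil), g(d)) }, so Y2 = times(succ(nil), g(d)).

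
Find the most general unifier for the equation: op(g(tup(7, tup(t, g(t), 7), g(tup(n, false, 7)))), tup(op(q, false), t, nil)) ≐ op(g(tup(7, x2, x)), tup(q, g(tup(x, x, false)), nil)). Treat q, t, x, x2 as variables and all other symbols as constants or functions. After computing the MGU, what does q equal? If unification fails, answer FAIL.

Decompose op/2: g(tup(7, tup(t, g(t), 7), g(tup(n, false, 7)))) ≐ g(tup(7, x2, x)),  tup(op(q, false), t, nil) ≐ tup(q, g(tup(x, x, false)), nil).
Decompose g/1: tup(7, tup(t, g(t), 7), g(tup(n, false, 7))) ≐ tup(7, x2, x).
Decompose tup/3: 7 ≐ 7,  tup(t, g(t), 7) ≐ x2,  g(tup(n, false, 7)) ≐ x.
Delete trivial equation 7 ≐ 7.
Bind x2 := tup(t, g(t), 7); no other remaining equation mentions x2.
Bind x := g(tup(n, false, 7)); substituting into the remaining equation gives: tup(op(q, false), t, nil) ≐ tup(q, g(tup(g(tup(n, false, 7)), g(tup(n, false, 7)), false)), nil).
Decompose tup/3: op(q, false) ≐ q,  t ≐ g(tup(g(tup(n, false, 7)), g(tup(n, false, 7)), false)),  nil ≐ nil.
Occurs check fails: q occurs in op(q, false); the equation q ≐ op(q, false) has no finite solution.

FAIL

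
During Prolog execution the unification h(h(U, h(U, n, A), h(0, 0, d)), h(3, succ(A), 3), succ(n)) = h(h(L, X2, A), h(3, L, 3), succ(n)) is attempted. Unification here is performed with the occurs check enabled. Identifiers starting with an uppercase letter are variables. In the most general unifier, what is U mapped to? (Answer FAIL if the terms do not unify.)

Decompose h/3: h(U, h(U, n, A), h(0, 0, d)) = h(L, X2, A),  h(3, succ(A), 3) = h(3, L, 3),  succ(n) = succ(n).
Decompose h/3: U = L,  h(U, n, A) = X2,  h(0, 0, d) = A.
Bind U := L; substituting into the one remaining equation that mentions U gives: h(L, n, A) = X2.
Bind X2 := h(L, n, A); no other remaining equation mentions X2.
Bind A := h(0, 0, d); substituting into the one remaining equation that mentions A gives: h(3, succ(h(0, 0, d)), 3) = h(3, L, 3). Substituting into the earlier binding gives X2 := h(L, n, h(0, 0, d)).
Decompose h/3: 3 = 3,  succ(h(0, 0, d)) = L,  3 = 3.
Delete trivial equation 3 = 3.
Bind L := succ(h(0, 0, d)); no other remaining equation mentions L. Substituting into the earlier bindings gives U := succ(h(0, 0, d)), X2 := h(succ(h(0, 0, d)), n, h(0, 0, d)).
Delete trivial equation 3 = 3.
Delete trivial equation succ(n) = succ(n).
MGU = { U = succ(h(0, 0, d)), X2 = h(succ(h(0, 0, d)), n, h(0, 0, d)), A = h(0, 0, d), L = succ(h(0, 0, d)) }, so U = succ(h(0, 0, d)).

succ(h(0, 0, d))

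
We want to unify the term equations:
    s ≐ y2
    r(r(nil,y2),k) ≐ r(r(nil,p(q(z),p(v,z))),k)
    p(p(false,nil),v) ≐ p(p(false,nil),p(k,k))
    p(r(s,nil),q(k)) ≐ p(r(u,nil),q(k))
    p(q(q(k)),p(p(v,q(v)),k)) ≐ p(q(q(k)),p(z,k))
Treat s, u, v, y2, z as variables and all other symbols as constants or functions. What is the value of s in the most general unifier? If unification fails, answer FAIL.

p(q(p(p(k,k),q(p(k,k)))),p(p(k,k),p(p(k,k),q(p(k,k)))))

Bind s := y2; substituting into the one remaining equation that mentions s gives: p(r(y2,nil),q(k)) ≐ p(r(u,nil),q(k)).
Decompose r/2: r(nil,y2) ≐ r(nil,p(q(z),p(v,z))),  k ≐ k.
Decompose r/2: nil ≐ nil,  y2 ≐ p(q(z),p(v,z)).
Delete trivial equation nil ≐ nil.
Bind y2 := p(q(z),p(v,z)); substituting into the one remaining equation that mentions y2 gives: p(r(p(q(z),p(v,z)),nil),q(k)) ≐ p(r(u,nil),q(k)). Substituting into the earlier binding gives s := p(q(z),p(v,z)).
Delete trivial equation k ≐ k.
Decompose p/2: p(false,nil) ≐ p(false,nil),  v ≐ p(k,k).
Delete trivial equation p(false,nil) ≐ p(false,nil).
Bind v := p(k,k); substituting into the remaining equations gives: p(r(p(q(z),p(p(k,k),z)),nil),q(k)) ≐ p(r(u,nil),q(k)),  p(q(q(k)),p(p(p(k,k),q(p(k,k))),k)) ≐ p(q(q(k)),p(z,k)). Substituting into the earlier bindings gives s := p(q(z),p(p(k,k),z)), y2 := p(q(z),p(p(k,k),z)).
Decompose p/2: r(p(q(z),p(p(k,k),z)),nil) ≐ r(u,nil),  q(k) ≐ q(k).
Decompose r/2: p(q(z),p(p(k,k),z)) ≐ u,  nil ≐ nil.
Bind u := p(q(z),p(p(k,k),z)); no other remaining equation mentions u.
Delete trivial equation nil ≐ nil.
Delete trivial equation q(k) ≐ q(k).
Decompose p/2: q(q(k)) ≐ q(q(k)),  p(p(p(k,k),q(p(k,k))),k) ≐ p(z,k).
Delete trivial equation q(q(k)) ≐ q(q(k)).
Decompose p/2: p(p(k,k),q(p(k,k))) ≐ z,  k ≐ k.
Bind z := p(p(k,k),q(p(k,k))); no other remaining equation mentions z. Substituting into the earlier bindings gives s := p(q(p(p(k,k),q(p(k,k)))),p(p(k,k),p(p(k,k),q(p(k,k))))), y2 := p(q(p(p(k,k),q(p(k,k)))),p(p(k,k),p(p(k,k),q(p(k,k))))), u := p(q(p(p(k,k),q(p(k,k)))),p(p(k,k),p(p(k,k),q(p(k,k))))).
Delete trivial equation k ≐ k.
MGU = { s -> p(q(p(p(k,k),q(p(k,k)))),p(p(k,k),p(p(k,k),q(p(k,k))))), y2 -> p(q(p(p(k,k),q(p(k,k)))),p(p(k,k),p(p(k,k),q(p(k,k))))), v -> p(k,k), u -> p(q(p(p(k,k),q(p(k,k)))),p(p(k,k),p(p(k,k),q(p(k,k))))), z -> p(p(k,k),q(p(k,k))) }, so s -> p(q(p(p(k,k),q(p(k,k)))),p(p(k,k),p(p(k,k),q(p(k,k))))).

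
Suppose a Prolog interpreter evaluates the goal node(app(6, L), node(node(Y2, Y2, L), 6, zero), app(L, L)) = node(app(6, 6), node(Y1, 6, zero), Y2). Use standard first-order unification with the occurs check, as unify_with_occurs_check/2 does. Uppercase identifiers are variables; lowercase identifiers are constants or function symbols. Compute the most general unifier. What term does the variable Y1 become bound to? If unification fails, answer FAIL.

node(app(6, 6), app(6, 6), 6)

Decompose node/3: app(6, L) = app(6, 6),  node(node(Y2, Y2, L), 6, zero) = node(Y1, 6, zero),  app(L, L) = Y2.
Decompose app/2: 6 = 6,  L = 6.
Delete trivial equation 6 = 6.
Bind L := 6; substituting into the remaining equations gives: node(node(Y2, Y2, 6), 6, zero) = node(Y1, 6, zero),  app(6, 6) = Y2.
Decompose node/3: node(Y2, Y2, 6) = Y1,  6 = 6,  zero = zero.
Bind Y1 := node(Y2, Y2, 6); no other remaining equation mentions Y1.
Delete trivial equation 6 = 6.
Delete trivial equation zero = zero.
Bind Y2 := app(6, 6). Substituting into the earlier binding gives Y1 := node(app(6, 6), app(6, 6), 6).
MGU = { L = 6, Y1 = node(app(6, 6), app(6, 6), 6), Y2 = app(6, 6) }, so Y1 = node(app(6, 6), app(6, 6), 6).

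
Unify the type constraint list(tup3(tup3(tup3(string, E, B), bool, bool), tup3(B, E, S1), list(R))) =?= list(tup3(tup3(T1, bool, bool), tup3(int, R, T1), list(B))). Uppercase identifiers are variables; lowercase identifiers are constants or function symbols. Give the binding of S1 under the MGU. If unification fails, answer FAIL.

Decompose list/1: tup3(tup3(tup3(string, E, B), bool, bool), tup3(B, E, S1), list(R)) =?= tup3(tup3(T1, bool, bool), tup3(int, R, T1), list(B)).
Decompose tup3/3: tup3(tup3(string, E, B), bool, bool) =?= tup3(T1, bool, bool),  tup3(B, E, S1) =?= tup3(int, R, T1),  list(R) =?= list(B).
Decompose tup3/3: tup3(string, E, B) =?= T1,  bool =?= bool,  bool =?= bool.
Bind T1 := tup3(string, E, B); substituting into the one remaining equation that mentions T1 gives: tup3(B, E, S1) =?= tup3(int, R, tup3(string, E, B)).
Delete trivial equation bool =?= bool.
Delete trivial equation bool =?= bool.
Decompose tup3/3: B =?= int,  E =?= R,  S1 =?= tup3(string, E, B).
Bind B := int; substituting into the 2 remaining equations that mention B gives: S1 =?= tup3(string, E, int),  list(R) =?= list(int). Substituting into the earlier binding gives T1 := tup3(string, E, int).
Bind E := R; substituting into the one remaining equation that mentions E gives: S1 =?= tup3(string, R, int). Substituting into the earlier binding gives T1 := tup3(string, R, int).
Bind S1 := tup3(string, R, int); no other remaining equation mentions S1.
Decompose list/1: R =?= int.
Bind R := int. Substituting into the earlier bindings gives T1 := tup3(string, int, int), E := int, S1 := tup3(string, int, int).
MGU = { T1 ↦ tup3(string, int, int), B ↦ int, E ↦ int, S1 ↦ tup3(string, int, int), R ↦ int }, so S1 ↦ tup3(string, int, int).

tup3(string, int, int)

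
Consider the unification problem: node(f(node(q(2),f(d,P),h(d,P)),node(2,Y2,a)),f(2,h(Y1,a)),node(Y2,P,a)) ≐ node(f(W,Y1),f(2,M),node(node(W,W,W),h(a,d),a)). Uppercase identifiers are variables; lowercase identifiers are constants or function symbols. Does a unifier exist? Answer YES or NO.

Decompose node/3: f(node(q(2),f(d,P),h(d,P)),node(2,Y2,a)) ≐ f(W,Y1),  f(2,h(Y1,a)) ≐ f(2,M),  node(Y2,P,a) ≐ node(node(W,W,W),h(a,d),a).
Decompose f/2: node(q(2),f(d,P),h(d,P)) ≐ W,  node(2,Y2,a) ≐ Y1.
Bind W := node(q(2),f(d,P),h(d,P)); substituting into the one remaining equation that mentions W gives: node(Y2,P,a) ≐ node(node(node(q(2),f(d,P),h(d,P)),node(q(2),f(d,P),h(d,P)),node(q(2),f(d,P),h(d,P))),h(a,d),a).
Bind Y1 := node(2,Y2,a); substituting into the one remaining equation that mentions Y1 gives: f(2,h(node(2,Y2,a),a)) ≐ f(2,M).
Decompose f/2: 2 ≐ 2,  h(node(2,Y2,a),a) ≐ M.
Delete trivial equation 2 ≐ 2.
Bind M := h(node(2,Y2,a),a); no other remaining equation mentions M.
Decompose node/3: Y2 ≐ node(node(q(2),f(d,P),h(d,P)),node(q(2),f(d,P),h(d,P)),node(q(2),f(d,P),h(d,P))),  P ≐ h(a,d),  a ≐ a.
Bind Y2 := node(node(q(2),f(d,P),h(d,P)),node(q(2),f(d,P),h(d,P)),node(q(2),f(d,P),h(d,P))); no other remaining equation mentions Y2. Substituting into the earlier bindings gives Y1 := node(2,node(node(q(2),f(d,P),h(d,P)),node(q(2),f(d,P),h(d,P)),node(q(2),f(d,P),h(d,P))),a), M := h(node(2,node(node(q(2),f(d,P),h(d,P)),node(q(2),f(d,P),h(d,P)),node(q(2),f(d,P),h(d,P))),a),a).
Bind P := h(a,d); no other remaining equation mentions P. Substituting into the earlier bindings gives W := node(q(2),f(d,h(a,d)),h(d,h(a,d))), Y1 := node(2,node(node(q(2),f(d,h(a,d)),h(d,h(a,d))),node(q(2),f(d,h(a,d)),h(d,h(a,d))),node(q(2),f(d,h(a,d)),h(d,h(a,d)))),a), M := h(node(2,node(node(q(2),f(d,h(a,d)),h(d,h(a,d))),node(q(2),f(d,h(a,d)),h(d,h(a,d))),node(q(2),f(d,h(a,d)),h(d,h(a,d)))),a),a), Y2 := node(node(q(2),f(d,h(a,d)),h(d,h(a,d))),node(q(2),f(d,h(a,d)),h(d,h(a,d))),node(q(2),f(d,h(a,d)),h(d,h(a,d)))).
Delete trivial equation a ≐ a.
No equations remain and no clash or occurs-check failure arose, so a unifier exists.

YES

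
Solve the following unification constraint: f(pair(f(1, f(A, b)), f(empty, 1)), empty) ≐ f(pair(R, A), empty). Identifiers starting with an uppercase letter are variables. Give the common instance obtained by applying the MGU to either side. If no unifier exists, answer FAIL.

Decompose f/2: pair(f(1, f(A, b)), f(empty, 1)) ≐ pair(R, A),  empty ≐ empty.
Decompose pair/2: f(1, f(A, b)) ≐ R,  f(empty, 1) ≐ A.
Bind R := f(1, f(A, b)); no other remaining equation mentions R.
Bind A := f(empty, 1); no other remaining equation mentions A. Substituting into the earlier binding gives R := f(1, f(f(empty, 1), b)).
Delete trivial equation empty ≐ empty.
Applying the MGU to either side gives f(pair(f(1, f(f(empty, 1), b)), f(empty, 1)), empty).

f(pair(f(1, f(f(empty, 1), b)), f(empty, 1)), empty)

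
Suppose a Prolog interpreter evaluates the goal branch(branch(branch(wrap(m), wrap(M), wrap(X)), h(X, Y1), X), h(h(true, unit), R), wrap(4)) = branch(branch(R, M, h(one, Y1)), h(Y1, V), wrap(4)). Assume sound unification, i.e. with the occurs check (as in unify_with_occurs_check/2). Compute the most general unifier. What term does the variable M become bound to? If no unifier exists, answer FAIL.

h(h(one, h(true, unit)), h(true, unit))

Decompose branch/3: branch(branch(wrap(m), wrap(M), wrap(X)), h(X, Y1), X) = branch(R, M, h(one, Y1)),  h(h(true, unit), R) = h(Y1, V),  wrap(4) = wrap(4).
Decompose branch/3: branch(wrap(m), wrap(M), wrap(X)) = R,  h(X, Y1) = M,  X = h(one, Y1).
Bind R := branch(wrap(m), wrap(M), wrap(X)); substituting into the one remaining equation that mentions R gives: h(h(true, unit), branch(wrap(m), wrap(M), wrap(X))) = h(Y1, V).
Bind M := h(X, Y1); substituting into the one remaining equation that mentions M gives: h(h(true, unit), branch(wrap(m), wrap(h(X, Y1)), wrap(X))) = h(Y1, V). Substituting into the earlier binding gives R := branch(wrap(m), wrap(h(X, Y1)), wrap(X)).
Bind X := h(one, Y1); substituting into the one remaining equation that mentions X gives: h(h(true, unit), branch(wrap(m), wrap(h(h(one, Y1), Y1)), wrap(h(one, Y1)))) = h(Y1, V). Substituting into the earlier bindings gives R := branch(wrap(m), wrap(h(h(one, Y1), Y1)), wrap(h(one, Y1))), M := h(h(one, Y1), Y1).
Decompose h/2: h(true, unit) = Y1,  branch(wrap(m), wrap(h(h(one, Y1), Y1)), wrap(h(one, Y1))) = V.
Bind Y1 := h(true, unit); substituting into the one remaining equation that mentions Y1 gives: branch(wrap(m), wrap(h(h(one, h(true, unit)), h(true, unit))), wrap(h(one, h(true, unit)))) = V. Substituting into the earlier bindings gives R := branch(wrap(m), wrap(h(h(one, h(true, unit)), h(true, unit))), wrap(h(one, h(true, unit)))), M := h(h(one, h(true, unit)), h(true, unit)), X := h(one, h(true, unit)).
Bind V := branch(wrap(m), wrap(h(h(one, h(true, unit)), h(true, unit))), wrap(h(one, h(true, unit)))); no other remaining equation mentions V.
Delete trivial equation wrap(4) = wrap(4).
MGU = { R = branch(wrap(m), wrap(h(h(one, h(true, unit)), h(true, unit))), wrap(h(one, h(true, unit)))), M = h(h(one, h(true, unit)), h(true, unit)), X = h(one, h(true, unit)), Y1 = h(true, unit), V = branch(wrap(m), wrap(h(h(one, h(true, unit)), h(true, unit))), wrap(h(one, h(true, unit)))) }, so M = h(h(one, h(true, unit)), h(true, unit)).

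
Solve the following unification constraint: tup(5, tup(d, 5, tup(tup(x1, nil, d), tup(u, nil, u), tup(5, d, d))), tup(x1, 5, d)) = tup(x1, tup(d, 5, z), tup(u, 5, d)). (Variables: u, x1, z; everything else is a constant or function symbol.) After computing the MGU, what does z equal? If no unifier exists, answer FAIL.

Decompose tup/3: 5 = x1,  tup(d, 5, tup(tup(x1, nil, d), tup(u, nil, u), tup(5, d, d))) = tup(d, 5, z),  tup(x1, 5, d) = tup(u, 5, d).
Bind x1 := 5; substituting into the remaining equations gives: tup(d, 5, tup(tup(5, nil, d), tup(u, nil, u), tup(5, d, d))) = tup(d, 5, z),  tup(5, 5, d) = tup(u, 5, d).
Decompose tup/3: d = d,  5 = 5,  tup(tup(5, nil, d), tup(u, nil, u), tup(5, d, d)) = z.
Delete trivial equation d = d.
Delete trivial equation 5 = 5.
Bind z := tup(tup(5, nil, d), tup(u, nil, u), tup(5, d, d)); no other remaining equation mentions z.
Decompose tup/3: 5 = u,  5 = 5,  d = d.
Bind u := 5; no other remaining equation mentions u. Substituting into the earlier binding gives z := tup(tup(5, nil, d), tup(5, nil, 5), tup(5, d, d)).
Delete trivial equation 5 = 5.
Delete trivial equation d = d.
MGU = { x1 -> 5, z -> tup(tup(5, nil, d), tup(5, nil, 5), tup(5, d, d)), u -> 5 }, so z -> tup(tup(5, nil, d), tup(5, nil, 5), tup(5, d, d)).

tup(tup(5, nil, d), tup(5, nil, 5), tup(5, d, d))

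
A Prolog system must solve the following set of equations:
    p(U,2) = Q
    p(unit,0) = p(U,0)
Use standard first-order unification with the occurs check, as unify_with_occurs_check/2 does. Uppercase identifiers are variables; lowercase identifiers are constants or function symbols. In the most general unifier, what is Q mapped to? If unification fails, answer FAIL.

Bind Q := p(U,2); no other remaining equation mentions Q.
Decompose p/2: unit = U,  0 = 0.
Bind U := unit; no other remaining equation mentions U. Substituting into the earlier binding gives Q := p(unit,2).
Delete trivial equation 0 = 0.
MGU = { Q = p(unit,2), U = unit }, so Q = p(unit,2).

p(unit,2)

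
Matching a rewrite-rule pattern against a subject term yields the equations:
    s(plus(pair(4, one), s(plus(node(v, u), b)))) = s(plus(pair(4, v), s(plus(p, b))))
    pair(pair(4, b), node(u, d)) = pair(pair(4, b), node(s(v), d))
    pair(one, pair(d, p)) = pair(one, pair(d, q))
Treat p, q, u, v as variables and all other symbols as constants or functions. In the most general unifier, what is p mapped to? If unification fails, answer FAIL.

node(one, s(one))

Decompose s/1: plus(pair(4, one), s(plus(node(v, u), b))) = plus(pair(4, v), s(plus(p, b))).
Decompose plus/2: pair(4, one) = pair(4, v),  s(plus(node(v, u), b)) = s(plus(p, b)).
Decompose pair/2: 4 = 4,  one = v.
Delete trivial equation 4 = 4.
Bind v := one; substituting into the 2 remaining equations that mention v gives: s(plus(node(one, u), b)) = s(plus(p, b)),  pair(pair(4, b), node(u, d)) = pair(pair(4, b), node(s(one), d)).
Decompose s/1: plus(node(one, u), b) = plus(p, b).
Decompose plus/2: node(one, u) = p,  b = b.
Bind p := node(one, u); substituting into the one remaining equation that mentions p gives: pair(one, pair(d, node(one, u))) = pair(one, pair(d, q)).
Delete trivial equation b = b.
Decompose pair/2: pair(4, b) = pair(4, b),  node(u, d) = node(s(one), d).
Delete trivial equation pair(4, b) = pair(4, b).
Decompose node/2: u = s(one),  d = d.
Bind u := s(one); substituting into the one remaining equation that mentions u gives: pair(one, pair(d, node(one, s(one)))) = pair(one, pair(d, q)). Substituting into the earlier binding gives p := node(one, s(one)).
Delete trivial equation d = d.
Decompose pair/2: one = one,  pair(d, node(one, s(one))) = pair(d, q).
Delete trivial equation one = one.
Decompose pair/2: d = d,  node(one, s(one)) = q.
Delete trivial equation d = d.
Bind q := node(one, s(one)).
MGU = { v -> one, p -> node(one, s(one)), u -> s(one), q -> node(one, s(one)) }, so p -> node(one, s(one)).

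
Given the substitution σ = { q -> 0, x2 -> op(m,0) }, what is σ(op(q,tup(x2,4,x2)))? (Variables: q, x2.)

Replace each occurrence of q with 0.
Replace each occurrence of x2 with op(m,0).
Result: op(0,tup(op(m,0),4,op(m,0))).

op(0,tup(op(m,0),4,op(m,0)))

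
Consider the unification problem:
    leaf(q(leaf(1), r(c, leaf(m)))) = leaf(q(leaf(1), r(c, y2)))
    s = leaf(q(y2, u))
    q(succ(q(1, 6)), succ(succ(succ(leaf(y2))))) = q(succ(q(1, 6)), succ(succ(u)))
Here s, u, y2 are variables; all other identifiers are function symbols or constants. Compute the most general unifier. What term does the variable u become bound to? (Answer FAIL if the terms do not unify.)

succ(leaf(leaf(m)))

Decompose leaf/1: q(leaf(1), r(c, leaf(m))) = q(leaf(1), r(c, y2)).
Decompose q/2: leaf(1) = leaf(1),  r(c, leaf(m)) = r(c, y2).
Delete trivial equation leaf(1) = leaf(1).
Decompose r/2: c = c,  leaf(m) = y2.
Delete trivial equation c = c.
Bind y2 := leaf(m); substituting into the remaining equations gives: s = leaf(q(leaf(m), u)),  q(succ(q(1, 6)), succ(succ(succ(leaf(leaf(m)))))) = q(succ(q(1, 6)), succ(succ(u))).
Bind s := leaf(q(leaf(m), u)); no other remaining equation mentions s.
Decompose q/2: succ(q(1, 6)) = succ(q(1, 6)),  succ(succ(succ(leaf(leaf(m))))) = succ(succ(u)).
Delete trivial equation succ(q(1, 6)) = succ(q(1, 6)).
Decompose succ/1: succ(succ(leaf(leaf(m)))) = succ(u).
Decompose succ/1: succ(leaf(leaf(m))) = u.
Bind u := succ(leaf(leaf(m))). Substituting into the earlier binding gives s := leaf(q(leaf(m), succ(leaf(leaf(m))))).
MGU = { y2 ↦ leaf(m), s ↦ leaf(q(leaf(m), succ(leaf(leaf(m))))), u ↦ succ(leaf(leaf(m))) }, so u ↦ succ(leaf(leaf(m))).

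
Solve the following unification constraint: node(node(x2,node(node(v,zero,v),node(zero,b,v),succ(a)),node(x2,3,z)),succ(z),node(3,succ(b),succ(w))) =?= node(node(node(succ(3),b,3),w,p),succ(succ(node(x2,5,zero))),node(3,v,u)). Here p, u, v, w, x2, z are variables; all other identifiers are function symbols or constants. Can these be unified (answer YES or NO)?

YES

Decompose node/3: node(x2,node(node(v,zero,v),node(zero,b,v),succ(a)),node(x2,3,z)) =?= node(node(succ(3),b,3),w,p),  succ(z) =?= succ(succ(node(x2,5,zero))),  node(3,succ(b),succ(w)) =?= node(3,v,u).
Decompose node/3: x2 =?= node(succ(3),b,3),  node(node(v,zero,v),node(zero,b,v),succ(a)) =?= w,  node(x2,3,z) =?= p.
Bind x2 := node(succ(3),b,3); substituting into the 2 remaining equations that mention x2 gives: node(node(succ(3),b,3),3,z) =?= p,  succ(z) =?= succ(succ(node(node(succ(3),b,3),5,zero))).
Bind w := node(node(v,zero,v),node(zero,b,v),succ(a)); substituting into the one remaining equation that mentions w gives: node(3,succ(b),succ(node(node(v,zero,v),node(zero,b,v),succ(a)))) =?= node(3,v,u).
Bind p := node(node(succ(3),b,3),3,z); no other remaining equation mentions p.
Decompose succ/1: z =?= succ(node(node(succ(3),b,3),5,zero)).
Bind z := succ(node(node(succ(3),b,3),5,zero)); no other remaining equation mentions z. Substituting into the earlier binding gives p := node(node(succ(3),b,3),3,succ(node(node(succ(3),b,3),5,zero))).
Decompose node/3: 3 =?= 3,  succ(b) =?= v,  succ(node(node(v,zero,v),node(zero,b,v),succ(a))) =?= u.
Delete trivial equation 3 =?= 3.
Bind v := succ(b); substituting into the remaining equation gives: succ(node(node(succ(b),zero,succ(b)),node(zero,b,succ(b)),succ(a))) =?= u. Substituting into the earlier binding gives w := node(node(succ(b),zero,succ(b)),node(zero,b,succ(b)),succ(a)).
Bind u := succ(node(node(succ(b),zero,succ(b)),node(zero,b,succ(b)),succ(a))).
No equations remain and no clash or occurs-check failure arose, so a unifier exists.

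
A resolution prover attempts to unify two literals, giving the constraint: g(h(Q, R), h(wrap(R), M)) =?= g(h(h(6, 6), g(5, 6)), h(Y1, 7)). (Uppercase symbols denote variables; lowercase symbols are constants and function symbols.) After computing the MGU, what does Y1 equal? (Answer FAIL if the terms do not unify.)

Decompose g/2: h(Q, R) =?= h(h(6, 6), g(5, 6)),  h(wrap(R), M) =?= h(Y1, 7).
Decompose h/2: Q =?= h(6, 6),  R =?= g(5, 6).
Bind Q := h(6, 6); no other remaining equation mentions Q.
Bind R := g(5, 6); substituting into the remaining equation gives: h(wrap(g(5, 6)), M) =?= h(Y1, 7).
Decompose h/2: wrap(g(5, 6)) =?= Y1,  M =?= 7.
Bind Y1 := wrap(g(5, 6)); no other remaining equation mentions Y1.
Bind M := 7.
MGU = { Q -> h(6, 6), R -> g(5, 6), Y1 -> wrap(g(5, 6)), M -> 7 }, so Y1 -> wrap(g(5, 6)).

wrap(g(5, 6))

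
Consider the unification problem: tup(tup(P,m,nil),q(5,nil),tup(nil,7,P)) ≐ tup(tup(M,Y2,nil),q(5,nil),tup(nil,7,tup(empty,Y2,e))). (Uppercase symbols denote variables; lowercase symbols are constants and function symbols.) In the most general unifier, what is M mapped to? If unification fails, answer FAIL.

Decompose tup/3: tup(P,m,nil) ≐ tup(M,Y2,nil),  q(5,nil) ≐ q(5,nil),  tup(nil,7,P) ≐ tup(nil,7,tup(empty,Y2,e)).
Decompose tup/3: P ≐ M,  m ≐ Y2,  nil ≐ nil.
Bind P := M; substituting into the one remaining equation that mentions P gives: tup(nil,7,M) ≐ tup(nil,7,tup(empty,Y2,e)).
Bind Y2 := m; substituting into the one remaining equation that mentions Y2 gives: tup(nil,7,M) ≐ tup(nil,7,tup(empty,m,e)).
Delete trivial equation nil ≐ nil.
Delete trivial equation q(5,nil) ≐ q(5,nil).
Decompose tup/3: nil ≐ nil,  7 ≐ 7,  M ≐ tup(empty,m,e).
Delete trivial equation nil ≐ nil.
Delete trivial equation 7 ≐ 7.
Bind M := tup(empty,m,e). Substituting into the earlier binding gives P := tup(empty,m,e).
MGU = { P ↦ tup(empty,m,e), Y2 ↦ m, M ↦ tup(empty,m,e) }, so M ↦ tup(empty,m,e).

tup(empty,m,e)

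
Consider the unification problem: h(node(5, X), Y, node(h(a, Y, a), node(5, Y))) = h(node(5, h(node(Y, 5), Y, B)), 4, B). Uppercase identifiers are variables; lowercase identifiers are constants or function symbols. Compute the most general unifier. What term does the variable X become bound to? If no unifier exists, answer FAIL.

h(node(4, 5), 4, node(h(a, 4, a), node(5, 4)))

Decompose h/3: node(5, X) = node(5, h(node(Y, 5), Y, B)),  Y = 4,  node(h(a, Y, a), node(5, Y)) = B.
Decompose node/2: 5 = 5,  X = h(node(Y, 5), Y, B).
Delete trivial equation 5 = 5.
Bind X := h(node(Y, 5), Y, B); no other remaining equation mentions X.
Bind Y := 4; substituting into the remaining equation gives: node(h(a, 4, a), node(5, 4)) = B. Substituting into the earlier binding gives X := h(node(4, 5), 4, B).
Bind B := node(h(a, 4, a), node(5, 4)). Substituting into the earlier binding gives X := h(node(4, 5), 4, node(h(a, 4, a), node(5, 4))).
MGU = { X := h(node(4, 5), 4, node(h(a, 4, a), node(5, 4))), Y := 4, B := node(h(a, 4, a), node(5, 4)) }, so X := h(node(4, 5), 4, node(h(a, 4, a), node(5, 4))).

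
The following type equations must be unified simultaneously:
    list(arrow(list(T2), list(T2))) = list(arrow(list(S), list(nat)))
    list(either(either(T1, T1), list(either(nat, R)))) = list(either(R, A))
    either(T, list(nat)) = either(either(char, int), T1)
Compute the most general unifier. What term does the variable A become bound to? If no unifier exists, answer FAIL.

list(either(nat, either(list(nat), list(nat))))

Decompose list/1: arrow(list(T2), list(T2)) = arrow(list(S), list(nat)).
Decompose arrow/2: list(T2) = list(S),  list(T2) = list(nat).
Decompose list/1: T2 = S.
Bind T2 := S; substituting into the one remaining equation that mentions T2 gives: list(S) = list(nat).
Decompose list/1: S = nat.
Bind S := nat; no other remaining equation mentions S. Substituting into the earlier binding gives T2 := nat.
Decompose list/1: either(either(T1, T1), list(either(nat, R))) = either(R, A).
Decompose either/2: either(T1, T1) = R,  list(either(nat, R)) = A.
Bind R := either(T1, T1); substituting into the one remaining equation that mentions R gives: list(either(nat, either(T1, T1))) = A.
Bind A := list(either(nat, either(T1, T1))); no other remaining equation mentions A.
Decompose either/2: T = either(char, int),  list(nat) = T1.
Bind T := either(char, int); no other remaining equation mentions T.
Bind T1 := list(nat). Substituting into the earlier bindings gives R := either(list(nat), list(nat)), A := list(either(nat, either(list(nat), list(nat)))).
MGU = { T2 := nat, S := nat, R := either(list(nat), list(nat)), A := list(either(nat, either(list(nat), list(nat)))), T := either(char, int), T1 := list(nat) }, so A := list(either(nat, either(list(nat), list(nat)))).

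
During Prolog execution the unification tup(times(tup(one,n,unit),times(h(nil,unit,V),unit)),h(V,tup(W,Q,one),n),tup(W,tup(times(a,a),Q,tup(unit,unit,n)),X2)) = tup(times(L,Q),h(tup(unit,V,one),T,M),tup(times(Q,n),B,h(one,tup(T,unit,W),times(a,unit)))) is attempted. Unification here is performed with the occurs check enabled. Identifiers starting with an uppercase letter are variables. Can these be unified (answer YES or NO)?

Decompose tup/3: times(tup(one,n,unit),times(h(nil,unit,V),unit)) = times(L,Q),  h(V,tup(W,Q,one),n) = h(tup(unit,V,one),T,M),  tup(W,tup(times(a,a),Q,tup(unit,unit,n)),X2) = tup(times(Q,n),B,h(one,tup(T,unit,W),times(a,unit))).
Decompose times/2: tup(one,n,unit) = L,  times(h(nil,unit,V),unit) = Q.
Bind L := tup(one,n,unit); no other remaining equation mentions L.
Bind Q := times(h(nil,unit,V),unit); substituting into the remaining equations gives: h(V,tup(W,times(h(nil,unit,V),unit),one),n) = h(tup(unit,V,one),T,M),  tup(W,tup(times(a,a),times(h(nil,unit,V),unit),tup(unit,unit,n)),X2) = tup(times(times(h(nil,unit,V),unit),n),B,h(one,tup(T,unit,W),times(a,unit))).
Decompose h/3: V = tup(unit,V,one),  tup(W,times(h(nil,unit,V),unit),one) = T,  n = M.
Occurs check fails: V occurs in tup(unit,V,one); the equation V = tup(unit,V,one) has no finite solution.

NO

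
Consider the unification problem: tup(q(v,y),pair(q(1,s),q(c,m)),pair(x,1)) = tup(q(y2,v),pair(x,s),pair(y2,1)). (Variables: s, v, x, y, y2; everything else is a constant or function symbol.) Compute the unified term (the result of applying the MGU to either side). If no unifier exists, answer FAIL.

tup(q(q(1,q(c,m)),q(1,q(c,m))),pair(q(1,q(c,m)),q(c,m)),pair(q(1,q(c,m)),1))

Decompose tup/3: q(v,y) = q(y2,v),  pair(q(1,s),q(c,m)) = pair(x,s),  pair(x,1) = pair(y2,1).
Decompose q/2: v = y2,  y = v.
Bind v := y2; substituting into the one remaining equation that mentions v gives: y = y2.
Bind y := y2; no other remaining equation mentions y.
Decompose pair/2: q(1,s) = x,  q(c,m) = s.
Bind x := q(1,s); substituting into the one remaining equation that mentions x gives: pair(q(1,s),1) = pair(y2,1).
Bind s := q(c,m); substituting into the remaining equation gives: pair(q(1,q(c,m)),1) = pair(y2,1). Substituting into the earlier binding gives x := q(1,q(c,m)).
Decompose pair/2: q(1,q(c,m)) = y2,  1 = 1.
Bind y2 := q(1,q(c,m)); no other remaining equation mentions y2. Substituting into the earlier bindings gives v := q(1,q(c,m)), y := q(1,q(c,m)).
Delete trivial equation 1 = 1.
Applying the MGU to either side gives tup(q(q(1,q(c,m)),q(1,q(c,m))),pair(q(1,q(c,m)),q(c,m)),pair(q(1,q(c,m)),1)).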